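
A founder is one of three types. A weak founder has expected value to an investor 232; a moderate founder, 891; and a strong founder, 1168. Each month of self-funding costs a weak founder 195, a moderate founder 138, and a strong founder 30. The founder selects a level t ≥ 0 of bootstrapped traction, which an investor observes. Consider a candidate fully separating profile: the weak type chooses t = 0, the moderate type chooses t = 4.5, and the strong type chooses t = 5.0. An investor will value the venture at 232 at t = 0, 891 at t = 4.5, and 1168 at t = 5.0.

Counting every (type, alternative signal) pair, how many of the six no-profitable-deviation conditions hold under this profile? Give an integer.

Weak (own payoff 232): to t=4.5 gives 891 − 195×4.5 = 13.5 → no gain ✓; to t=5.0 gives 1168 − 195×5.0 = 193 → no gain ✓.
Moderate (own payoff 891 − 138×4.5 = 270): to t=0 gives 232 → no gain ✓; to t=5.0 gives 1168 − 138×5.0 = 478 → profitable ✗.
Strong (own payoff 1168 − 30×5.0 = 1018): to t=0 gives 232 → no gain ✓; to t=4.5 gives 891 − 30×4.5 = 756 → no gain ✓.
5 of the 6 constraints hold; not an equilibrium.

5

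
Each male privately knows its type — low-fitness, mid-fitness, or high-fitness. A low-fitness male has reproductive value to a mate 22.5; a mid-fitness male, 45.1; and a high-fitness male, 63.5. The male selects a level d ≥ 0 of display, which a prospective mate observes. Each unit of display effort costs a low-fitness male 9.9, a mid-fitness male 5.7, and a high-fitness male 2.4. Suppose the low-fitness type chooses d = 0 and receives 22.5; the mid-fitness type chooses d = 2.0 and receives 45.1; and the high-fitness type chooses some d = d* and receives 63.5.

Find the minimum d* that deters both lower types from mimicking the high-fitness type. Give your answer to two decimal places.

5.23

Low-fitness type (on-path payoff 22.5) won't mimic when 22.5 ≥ 63.5 − 9.9·d*, i.e. d* ≥ 4.14.
Mid-fitness type (on-path payoff 45.1 − 5.7×2.0 = 33.7) won't mimic when 33.7 ≥ 63.5 − 5.7·d*, i.e. d* ≥ 5.23.
Both must hold, so d* = max(4.14, 5.23) = 5.23. The mid-fitness type's constraint binds.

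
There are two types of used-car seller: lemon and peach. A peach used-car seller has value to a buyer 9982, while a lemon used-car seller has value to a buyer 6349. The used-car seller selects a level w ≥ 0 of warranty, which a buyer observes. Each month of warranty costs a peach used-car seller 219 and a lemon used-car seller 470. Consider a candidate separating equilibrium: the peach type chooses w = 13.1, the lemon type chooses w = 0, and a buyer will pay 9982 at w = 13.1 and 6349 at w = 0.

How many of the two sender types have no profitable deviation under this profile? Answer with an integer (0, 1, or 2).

Peach type: signal → 9982 − 219 × 13.1 = 7113.1; deviate to 0 → 6349. IC holds (7113.1 ≥ 6349).
Lemon type: stay at 0 → 6349; mimic → 9982 − 470 × 13.1 = 3825. IC holds (6349 ≥ 3825).
2 of 2 constraints hold, so this is a separating equilibrium.

2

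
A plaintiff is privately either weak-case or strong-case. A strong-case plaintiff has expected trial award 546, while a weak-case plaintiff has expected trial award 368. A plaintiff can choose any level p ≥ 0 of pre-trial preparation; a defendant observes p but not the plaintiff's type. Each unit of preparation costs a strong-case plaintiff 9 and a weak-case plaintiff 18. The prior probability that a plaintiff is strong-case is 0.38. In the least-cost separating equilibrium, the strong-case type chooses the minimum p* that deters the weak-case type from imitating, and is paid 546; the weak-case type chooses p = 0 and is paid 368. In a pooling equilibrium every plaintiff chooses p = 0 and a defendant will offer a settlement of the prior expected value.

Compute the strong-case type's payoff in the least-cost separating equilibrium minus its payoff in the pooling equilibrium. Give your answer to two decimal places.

Least-cost separating signal: p* solves 368 = 546 − 18·p*, so p* = (546 − 368)/18 ≈ 9.8889.
Strong-case type's separating payoff: 546 − 9 × p* = 546 − 9 × (546 − 368)/18 = 546 − 1602/18 = 457.
Pooling payoff: 0.38 × 546 + 0.62 × 368 = 435.64.
Difference: 457 − 435.64 = 21.36.
The strong-case type prefers to separate.

21.36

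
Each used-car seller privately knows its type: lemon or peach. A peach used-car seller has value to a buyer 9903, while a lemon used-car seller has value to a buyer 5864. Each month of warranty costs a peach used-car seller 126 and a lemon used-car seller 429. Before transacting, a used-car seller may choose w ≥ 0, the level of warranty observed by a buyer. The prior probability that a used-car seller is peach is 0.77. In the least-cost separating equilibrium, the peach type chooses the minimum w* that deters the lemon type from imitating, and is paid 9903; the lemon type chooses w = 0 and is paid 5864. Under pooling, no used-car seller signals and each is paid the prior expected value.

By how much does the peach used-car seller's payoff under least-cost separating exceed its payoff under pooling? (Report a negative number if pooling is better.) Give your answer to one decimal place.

Least-cost separating signal: w* solves 5864 = 9903 − 429·w*, so w* = (9903 − 5864)/429 ≈ 9.4149.
Peach type's separating payoff: 9903 − 126 × w* = 9903 − 126 × (9903 − 5864)/429 = 9903 − 508914/429 ≈ 8716.720.
Pooling payoff: 0.77 × 9903 + 0.23 × 5864 = 8974.03.
Difference: 8716.720 − 8974.03 = -257.31, i.e. -257.3 to one decimal place.
The peach type would prefer the pooling outcome.

-257.3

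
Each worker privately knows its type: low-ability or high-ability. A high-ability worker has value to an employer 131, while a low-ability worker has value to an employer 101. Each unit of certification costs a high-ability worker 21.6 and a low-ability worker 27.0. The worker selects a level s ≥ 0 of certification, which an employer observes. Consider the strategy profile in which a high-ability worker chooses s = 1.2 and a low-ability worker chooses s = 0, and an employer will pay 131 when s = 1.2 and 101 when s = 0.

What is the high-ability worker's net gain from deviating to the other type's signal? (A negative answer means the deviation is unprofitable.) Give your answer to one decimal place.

-4.1

Playing s = 1.2 the high-ability worker receives 131 − 21.6 × 1.2 = 105.08.
Deviating to s = 0 yields 101 instead.
Gain from deviating: 101 − 105.08 = -4.08, i.e. -4.1 to one decimal place.
The gain is negative, so the high-ability type's incentive-compatibility constraint is satisfied.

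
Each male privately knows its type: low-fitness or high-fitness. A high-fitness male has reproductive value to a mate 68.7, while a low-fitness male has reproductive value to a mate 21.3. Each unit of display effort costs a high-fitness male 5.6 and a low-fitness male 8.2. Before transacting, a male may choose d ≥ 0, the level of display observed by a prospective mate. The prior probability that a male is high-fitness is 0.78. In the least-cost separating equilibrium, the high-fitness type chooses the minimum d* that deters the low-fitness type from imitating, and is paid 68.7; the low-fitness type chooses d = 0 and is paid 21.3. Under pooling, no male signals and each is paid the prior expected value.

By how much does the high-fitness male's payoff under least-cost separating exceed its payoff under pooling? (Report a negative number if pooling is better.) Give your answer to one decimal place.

Least-cost separating signal: d* solves 21.3 = 68.7 − 8.2·d*, so d* = (68.7 − 21.3)/8.2 ≈ 5.7805.
High-fitness type's separating payoff: 68.7 − 5.6 × d* = 68.7 − 5.6 × (68.7 − 21.3)/8.2 = 68.7 − 265.44/8.2 ≈ 36.329.
Pooling payoff: 0.78 × 68.7 + 0.22 × 21.3 = 58.272.
Difference: 36.329 − 58.272 = -21.943, i.e. -21.9 to one decimal place.
The high-fitness type would prefer the pooling outcome.

-21.9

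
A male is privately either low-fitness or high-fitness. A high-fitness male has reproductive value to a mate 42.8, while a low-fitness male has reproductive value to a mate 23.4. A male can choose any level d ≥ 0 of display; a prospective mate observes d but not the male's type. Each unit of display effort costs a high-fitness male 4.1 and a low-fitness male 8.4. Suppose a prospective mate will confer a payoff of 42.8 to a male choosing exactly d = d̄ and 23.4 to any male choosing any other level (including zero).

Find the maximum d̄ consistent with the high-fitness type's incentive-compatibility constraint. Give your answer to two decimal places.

4.73

Choosing d̄ yields the high-fitness type 42.8 − 4.1·d̄; choosing zero yields 23.4.
The high-fitness type is indifferent at 42.8 − 4.1·d̄ = 23.4, i.e. d̄ = (42.8 − 23.4) / 4.1 ≈ 4.73.
For any d̄ above 4.73 the high-fitness type would rather pool at zero, so separation collapses.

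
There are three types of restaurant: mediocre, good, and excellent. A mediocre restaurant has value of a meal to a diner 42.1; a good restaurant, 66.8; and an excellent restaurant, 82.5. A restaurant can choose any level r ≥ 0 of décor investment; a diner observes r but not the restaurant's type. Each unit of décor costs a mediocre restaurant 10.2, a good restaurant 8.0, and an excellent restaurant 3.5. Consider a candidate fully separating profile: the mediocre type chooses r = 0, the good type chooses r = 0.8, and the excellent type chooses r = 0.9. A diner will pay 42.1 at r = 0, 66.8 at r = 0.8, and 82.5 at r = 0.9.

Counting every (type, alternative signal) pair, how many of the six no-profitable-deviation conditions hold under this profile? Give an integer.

Good (own payoff 66.8 − 8.0×0.8 = 60.4): to r=0 gives 42.1 → no gain ✓; to r=0.9 gives 82.5 − 8.0×0.9 = 75.3 → profitable ✗.
Excellent (own payoff 82.5 − 3.5×0.9 = 79.35): to r=0 gives 42.1 → no gain ✓; to r=0.8 gives 66.8 − 3.5×0.8 = 64 → no gain ✓.
Mediocre (own payoff 42.1): to r=0.8 gives 66.8 − 10.2×0.8 = 58.64 → profitable ✗; to r=0.9 gives 82.5 − 10.2×0.9 = 73.32 → profitable ✗.
3 of the 6 constraints hold; not an equilibrium.

3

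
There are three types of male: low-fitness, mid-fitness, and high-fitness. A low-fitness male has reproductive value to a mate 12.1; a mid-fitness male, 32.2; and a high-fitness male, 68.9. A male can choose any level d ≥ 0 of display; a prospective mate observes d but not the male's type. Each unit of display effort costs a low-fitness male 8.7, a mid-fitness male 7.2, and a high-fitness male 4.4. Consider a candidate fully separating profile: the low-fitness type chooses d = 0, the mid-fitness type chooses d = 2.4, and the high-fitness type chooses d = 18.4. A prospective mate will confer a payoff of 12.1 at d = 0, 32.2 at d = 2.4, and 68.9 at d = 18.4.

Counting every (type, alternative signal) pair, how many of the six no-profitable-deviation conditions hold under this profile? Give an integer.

Low-fitness (own payoff 12.1): to d=2.4 gives 32.2 − 8.7×2.4 = 11.32 → no gain ✓; to d=18.4 gives 68.9 − 8.7×18.4 = -91.18 → no gain ✓.
High-fitness (own payoff 68.9 − 4.4×18.4 = -12.06): to d=0 gives 12.1 → profitable ✗; to d=2.4 gives 32.2 − 4.4×2.4 = 21.64 → profitable ✗.
Mid-fitness (own payoff 32.2 − 7.2×2.4 = 14.92): to d=0 gives 12.1 → no gain ✓; to d=18.4 gives 68.9 − 7.2×18.4 = -63.58 → no gain ✓.
4 of the 6 constraints hold; not an equilibrium.

4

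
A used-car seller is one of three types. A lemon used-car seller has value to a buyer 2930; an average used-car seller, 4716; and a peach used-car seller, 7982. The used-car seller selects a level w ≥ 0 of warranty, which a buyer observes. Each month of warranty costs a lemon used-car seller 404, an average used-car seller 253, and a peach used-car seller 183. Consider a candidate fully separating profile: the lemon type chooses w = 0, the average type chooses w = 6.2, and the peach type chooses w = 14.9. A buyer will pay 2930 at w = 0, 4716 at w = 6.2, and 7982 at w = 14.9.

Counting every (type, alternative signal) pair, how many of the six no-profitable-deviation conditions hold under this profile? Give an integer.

Average (own payoff 4716 − 253×6.2 = 3147.4): to w=0 gives 2930 → no gain ✓; to w=14.9 gives 7982 − 253×14.9 = 4212.3 → profitable ✗.
Peach (own payoff 7982 − 183×14.9 = 5255.3): to w=0 gives 2930 → no gain ✓; to w=6.2 gives 4716 − 183×6.2 = 3581.4 → no gain ✓.
Lemon (own payoff 2930): to w=6.2 gives 4716 − 404×6.2 = 2211.2 → no gain ✓; to w=14.9 gives 7982 − 404×14.9 = 1962.4 → no gain ✓.
5 of the 6 constraints hold; not an equilibrium.

5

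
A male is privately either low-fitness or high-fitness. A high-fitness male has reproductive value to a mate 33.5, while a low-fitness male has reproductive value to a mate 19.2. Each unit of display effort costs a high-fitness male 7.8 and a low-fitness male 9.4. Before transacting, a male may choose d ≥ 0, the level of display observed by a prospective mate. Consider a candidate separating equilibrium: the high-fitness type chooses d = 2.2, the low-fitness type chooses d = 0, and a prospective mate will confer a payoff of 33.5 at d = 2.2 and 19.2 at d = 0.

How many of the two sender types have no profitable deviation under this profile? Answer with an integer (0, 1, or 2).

1

High-fitness type: signal → 33.5 − 7.8 × 2.2 = 16.34; deviate to 0 → 19.2. IC fails (16.34 < 19.2).
Low-fitness type: stay at 0 → 19.2; mimic → 33.5 − 9.4 × 2.2 = 12.82. IC holds (19.2 ≥ 12.82).
1 of 2 constraints hold, so this profile is not an equilibrium.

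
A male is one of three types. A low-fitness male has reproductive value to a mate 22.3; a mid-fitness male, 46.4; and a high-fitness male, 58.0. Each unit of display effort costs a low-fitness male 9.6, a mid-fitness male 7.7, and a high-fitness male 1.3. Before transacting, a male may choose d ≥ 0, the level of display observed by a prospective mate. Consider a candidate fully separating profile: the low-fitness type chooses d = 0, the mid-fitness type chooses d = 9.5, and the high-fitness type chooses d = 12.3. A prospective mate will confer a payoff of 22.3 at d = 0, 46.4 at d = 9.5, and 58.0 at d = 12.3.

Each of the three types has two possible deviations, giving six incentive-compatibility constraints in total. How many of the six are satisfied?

Low-fitness (own payoff 22.3): to d=9.5 gives 46.4 − 9.6×9.5 = -44.8 → no gain ✓; to d=12.3 gives 58.0 − 9.6×12.3 = -60.08 → no gain ✓.
Mid-fitness (own payoff 46.4 − 7.7×9.5 = -26.75): to d=0 gives 22.3 → profitable ✗; to d=12.3 gives 58.0 − 7.7×12.3 = -36.71 → no gain ✓.
High-fitness (own payoff 58.0 − 1.3×12.3 = 42.01): to d=0 gives 22.3 → no gain ✓; to d=9.5 gives 46.4 − 1.3×9.5 = 34.05 → no gain ✓.
5 of the 6 constraints hold; not an equilibrium.

5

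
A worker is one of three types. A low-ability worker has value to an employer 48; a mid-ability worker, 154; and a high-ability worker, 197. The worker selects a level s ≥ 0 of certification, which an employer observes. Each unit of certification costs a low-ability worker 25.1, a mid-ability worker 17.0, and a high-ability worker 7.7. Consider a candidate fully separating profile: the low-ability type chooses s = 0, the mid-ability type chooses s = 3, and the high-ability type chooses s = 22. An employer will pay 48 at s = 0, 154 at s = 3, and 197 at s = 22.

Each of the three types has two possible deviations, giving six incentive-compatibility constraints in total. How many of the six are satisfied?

3

Mid-ability (own payoff 154 − 17.0×3 = 103): to s=0 gives 48 → no gain ✓; to s=22 gives 197 − 17.0×22 = -177 → no gain ✓.
High-ability (own payoff 197 − 7.7×22 = 27.6): to s=0 gives 48 → profitable ✗; to s=3 gives 154 − 7.7×3 = 130.9 → profitable ✗.
Low-ability (own payoff 48): to s=3 gives 154 − 25.1×3 = 78.7 → profitable ✗; to s=22 gives 197 − 25.1×22 = -355.2 → no gain ✓.
3 of the 6 constraints hold; not an equilibrium.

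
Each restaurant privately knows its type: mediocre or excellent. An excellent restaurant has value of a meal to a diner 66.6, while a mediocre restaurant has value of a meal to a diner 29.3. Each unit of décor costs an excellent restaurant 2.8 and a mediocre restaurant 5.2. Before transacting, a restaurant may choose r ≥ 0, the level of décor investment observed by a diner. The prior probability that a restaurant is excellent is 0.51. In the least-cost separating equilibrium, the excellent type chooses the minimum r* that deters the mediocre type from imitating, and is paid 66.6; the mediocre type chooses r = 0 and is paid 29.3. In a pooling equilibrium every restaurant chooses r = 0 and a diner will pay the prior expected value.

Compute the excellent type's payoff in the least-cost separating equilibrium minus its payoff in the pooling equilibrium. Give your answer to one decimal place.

-1.8

Least-cost separating signal: r* solves 29.3 = 66.6 − 5.2·r*, so r* = (66.6 − 29.3)/5.2 ≈ 7.1731.
Excellent type's separating payoff: 66.6 − 2.8 × r* = 66.6 − 2.8 × (66.6 − 29.3)/5.2 = 66.6 − 104.44/5.2 ≈ 46.515.
Pooling payoff: 0.51 × 66.6 + 0.49 × 29.3 = 48.323.
Difference: 46.515 − 48.323 = -1.808, i.e. -1.8 to one decimal place.
The excellent type would prefer the pooling outcome.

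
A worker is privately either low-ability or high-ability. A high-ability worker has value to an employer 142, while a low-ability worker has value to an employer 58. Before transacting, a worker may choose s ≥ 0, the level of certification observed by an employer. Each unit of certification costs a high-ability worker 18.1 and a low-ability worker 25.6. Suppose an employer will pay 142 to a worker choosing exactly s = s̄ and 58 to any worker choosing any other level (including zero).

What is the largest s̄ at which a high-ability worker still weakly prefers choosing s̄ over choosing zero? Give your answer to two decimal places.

4.64

Choosing s̄ yields the high-ability type 142 − 18.1·s̄; choosing zero yields 58.
The high-ability type is indifferent at 142 − 18.1·s̄ = 58, i.e. s̄ = (142 − 58) / 18.1 ≈ 4.64.
For any s̄ above 4.64 the high-ability type would rather pool at zero, so separation collapses.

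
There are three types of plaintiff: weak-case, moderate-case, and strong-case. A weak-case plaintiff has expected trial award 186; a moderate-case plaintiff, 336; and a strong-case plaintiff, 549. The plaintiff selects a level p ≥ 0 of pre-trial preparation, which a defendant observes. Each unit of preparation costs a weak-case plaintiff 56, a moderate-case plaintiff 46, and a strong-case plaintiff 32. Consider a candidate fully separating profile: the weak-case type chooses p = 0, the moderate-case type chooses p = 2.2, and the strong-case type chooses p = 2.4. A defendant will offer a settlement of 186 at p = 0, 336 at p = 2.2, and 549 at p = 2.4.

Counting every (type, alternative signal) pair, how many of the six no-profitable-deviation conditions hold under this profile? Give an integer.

3

Moderate-case (own payoff 336 − 46×2.2 = 234.8): to p=0 gives 186 → no gain ✓; to p=2.4 gives 549 − 46×2.4 = 438.6 → profitable ✗.
Weak-case (own payoff 186): to p=2.2 gives 336 − 56×2.2 = 212.8 → profitable ✗; to p=2.4 gives 549 − 56×2.4 = 414.6 → profitable ✗.
Strong-case (own payoff 549 − 32×2.4 = 472.2): to p=0 gives 186 → no gain ✓; to p=2.2 gives 336 − 32×2.2 = 265.6 → no gain ✓.
3 of the 6 constraints hold; not an equilibrium.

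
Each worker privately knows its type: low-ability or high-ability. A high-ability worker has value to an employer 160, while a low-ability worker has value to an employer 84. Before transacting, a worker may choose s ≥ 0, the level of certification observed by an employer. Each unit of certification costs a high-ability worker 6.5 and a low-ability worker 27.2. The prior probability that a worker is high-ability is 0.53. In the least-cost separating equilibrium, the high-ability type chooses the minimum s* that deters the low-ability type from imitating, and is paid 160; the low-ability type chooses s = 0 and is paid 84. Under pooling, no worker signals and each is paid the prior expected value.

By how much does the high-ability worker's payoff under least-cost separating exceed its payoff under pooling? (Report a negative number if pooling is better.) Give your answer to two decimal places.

Least-cost separating signal: s* solves 84 = 160 − 27.2·s*, so s* = (160 − 84)/27.2 ≈ 2.7941.
High-ability type's separating payoff: 160 − 6.5 × s* = 160 − 6.5 × (160 − 84)/27.2 = 160 − 494/27.2 ≈ 141.8382.
Pooling payoff: 0.53 × 160 + 0.47 × 84 = 124.28.
Difference: 141.8382 − 124.28 = 17.5582, i.e. 17.56 to two decimal places.
The high-ability type prefers to separate.

17.56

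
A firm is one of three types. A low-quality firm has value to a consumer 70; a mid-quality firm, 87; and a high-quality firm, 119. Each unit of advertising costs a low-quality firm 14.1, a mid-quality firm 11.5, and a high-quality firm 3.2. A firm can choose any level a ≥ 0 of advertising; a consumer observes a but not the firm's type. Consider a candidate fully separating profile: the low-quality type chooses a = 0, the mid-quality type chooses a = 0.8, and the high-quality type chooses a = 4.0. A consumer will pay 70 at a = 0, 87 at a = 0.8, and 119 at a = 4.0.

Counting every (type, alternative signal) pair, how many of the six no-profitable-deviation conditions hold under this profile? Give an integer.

High-quality (own payoff 119 − 3.2×4.0 = 106.2): to a=0 gives 70 → no gain ✓; to a=0.8 gives 87 − 3.2×0.8 = 84.44 → no gain ✓.
Low-quality (own payoff 70): to a=0.8 gives 87 − 14.1×0.8 = 75.72 → profitable ✗; to a=4.0 gives 119 − 14.1×4.0 = 62.6 → no gain ✓.
Mid-quality (own payoff 87 − 11.5×0.8 = 77.8): to a=0 gives 70 → no gain ✓; to a=4.0 gives 119 − 11.5×4.0 = 73 → no gain ✓.
5 of the 6 constraints hold; not an equilibrium.

5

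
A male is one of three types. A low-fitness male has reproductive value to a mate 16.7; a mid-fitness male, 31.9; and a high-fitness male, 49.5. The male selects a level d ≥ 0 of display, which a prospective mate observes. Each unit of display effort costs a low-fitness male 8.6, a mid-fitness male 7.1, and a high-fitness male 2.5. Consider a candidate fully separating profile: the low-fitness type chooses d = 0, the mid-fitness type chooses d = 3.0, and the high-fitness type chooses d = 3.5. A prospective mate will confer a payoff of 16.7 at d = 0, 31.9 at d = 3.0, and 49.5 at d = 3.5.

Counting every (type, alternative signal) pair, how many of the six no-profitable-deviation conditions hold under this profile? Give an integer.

3

Mid-fitness (own payoff 31.9 − 7.1×3.0 = 10.6): to d=0 gives 16.7 → profitable ✗; to d=3.5 gives 49.5 − 7.1×3.5 = 24.65 → profitable ✗.
Low-fitness (own payoff 16.7): to d=3.0 gives 31.9 − 8.6×3.0 = 6.1 → no gain ✓; to d=3.5 gives 49.5 − 8.6×3.5 = 19.4 → profitable ✗.
High-fitness (own payoff 49.5 − 2.5×3.5 = 40.75): to d=0 gives 16.7 → no gain ✓; to d=3.0 gives 31.9 − 2.5×3.0 = 24.4 → no gain ✓.
3 of the 6 constraints hold; not an equilibrium.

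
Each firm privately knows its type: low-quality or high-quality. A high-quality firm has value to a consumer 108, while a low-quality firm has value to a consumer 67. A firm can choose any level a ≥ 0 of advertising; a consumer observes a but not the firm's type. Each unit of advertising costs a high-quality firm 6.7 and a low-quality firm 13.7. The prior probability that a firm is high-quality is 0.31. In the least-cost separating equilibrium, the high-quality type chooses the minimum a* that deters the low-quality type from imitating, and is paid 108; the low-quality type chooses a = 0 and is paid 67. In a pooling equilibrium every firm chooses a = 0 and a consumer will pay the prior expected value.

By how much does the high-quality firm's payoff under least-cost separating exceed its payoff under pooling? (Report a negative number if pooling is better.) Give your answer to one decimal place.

Least-cost separating signal: a* solves 67 = 108 − 13.7·a*, so a* = (108 − 67)/13.7 ≈ 2.9927.
High-quality type's separating payoff: 108 − 6.7 × a* = 108 − 6.7 × (108 − 67)/13.7 = 108 − 274.7/13.7 ≈ 87.949.
Pooling payoff: 0.31 × 108 + 0.69 × 67 = 79.71.
Difference: 87.949 − 79.71 = 8.239, i.e. 8.2 to one decimal place.
The high-quality type prefers to separate.

8.2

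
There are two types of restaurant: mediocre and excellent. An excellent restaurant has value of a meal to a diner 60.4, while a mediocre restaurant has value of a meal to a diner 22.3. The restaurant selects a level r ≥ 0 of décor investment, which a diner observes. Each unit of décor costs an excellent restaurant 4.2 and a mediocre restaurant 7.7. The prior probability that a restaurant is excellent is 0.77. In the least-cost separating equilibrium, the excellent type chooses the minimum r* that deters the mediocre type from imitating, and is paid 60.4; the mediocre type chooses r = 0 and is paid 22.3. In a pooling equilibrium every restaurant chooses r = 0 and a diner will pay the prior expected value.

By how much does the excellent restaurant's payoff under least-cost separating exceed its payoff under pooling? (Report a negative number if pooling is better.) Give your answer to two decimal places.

-12.02

Least-cost separating signal: r* solves 22.3 = 60.4 − 7.7·r*, so r* = (60.4 − 22.3)/7.7 ≈ 4.9481.
Excellent type's separating payoff: 60.4 − 4.2 × r* = 60.4 − 4.2 × (60.4 − 22.3)/7.7 = 60.4 − 160.02/7.7 ≈ 39.6182.
Pooling payoff: 0.77 × 60.4 + 0.23 × 22.3 = 51.637.
Difference: 39.6182 − 51.637 = -12.0188, i.e. -12.02 to two decimal places.
The excellent type would prefer the pooling outcome.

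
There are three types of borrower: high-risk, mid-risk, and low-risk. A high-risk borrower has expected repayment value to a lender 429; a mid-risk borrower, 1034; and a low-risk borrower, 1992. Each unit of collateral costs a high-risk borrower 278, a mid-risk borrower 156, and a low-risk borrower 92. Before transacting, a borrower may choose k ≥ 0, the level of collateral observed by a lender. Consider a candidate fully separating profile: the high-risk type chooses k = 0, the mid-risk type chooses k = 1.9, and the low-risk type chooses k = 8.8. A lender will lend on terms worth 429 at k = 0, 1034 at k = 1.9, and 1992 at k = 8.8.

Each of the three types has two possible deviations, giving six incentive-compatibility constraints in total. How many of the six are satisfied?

Low-risk (own payoff 1992 − 92×8.8 = 1182.4): to k=0 gives 429 → no gain ✓; to k=1.9 gives 1034 − 92×1.9 = 859.2 → no gain ✓.
Mid-risk (own payoff 1034 − 156×1.9 = 737.6): to k=0 gives 429 → no gain ✓; to k=8.8 gives 1992 − 156×8.8 = 619.2 → no gain ✓.
High-risk (own payoff 429): to k=1.9 gives 1034 − 278×1.9 = 505.8 → profitable ✗; to k=8.8 gives 1992 − 278×8.8 = -454.4 → no gain ✓.
5 of the 6 constraints hold; not an equilibrium.

5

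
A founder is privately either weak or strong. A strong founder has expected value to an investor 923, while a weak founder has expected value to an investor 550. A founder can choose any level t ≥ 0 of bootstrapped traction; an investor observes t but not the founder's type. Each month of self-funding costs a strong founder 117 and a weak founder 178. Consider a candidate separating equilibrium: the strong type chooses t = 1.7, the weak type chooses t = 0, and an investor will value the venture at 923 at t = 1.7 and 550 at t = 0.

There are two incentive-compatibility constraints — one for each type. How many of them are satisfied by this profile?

1

Weak type: stay at 0 → 550; mimic → 923 − 178 × 1.7 = 620.4. IC fails (550 < 620.4).
Strong type: signal → 923 − 117 × 1.7 = 724.1; deviate to 0 → 550. IC holds (724.1 ≥ 550).
1 of 2 constraints hold, so this profile is not an equilibrium.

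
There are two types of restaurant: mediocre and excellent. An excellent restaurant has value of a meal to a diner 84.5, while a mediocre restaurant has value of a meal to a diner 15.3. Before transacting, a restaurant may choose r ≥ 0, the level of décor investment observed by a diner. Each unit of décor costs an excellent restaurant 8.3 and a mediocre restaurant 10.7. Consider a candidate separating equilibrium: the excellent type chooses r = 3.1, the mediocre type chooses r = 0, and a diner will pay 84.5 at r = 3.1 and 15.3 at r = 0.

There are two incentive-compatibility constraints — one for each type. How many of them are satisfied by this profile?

1

Mediocre type: stay at 0 → 15.3; mimic → 84.5 − 10.7 × 3.1 = 51.33. IC fails (15.3 < 51.33).
Excellent type: signal → 84.5 − 8.3 × 3.1 = 58.77; deviate to 0 → 15.3. IC holds (58.77 ≥ 15.3).
1 of 2 constraints hold, so this profile is not an equilibrium.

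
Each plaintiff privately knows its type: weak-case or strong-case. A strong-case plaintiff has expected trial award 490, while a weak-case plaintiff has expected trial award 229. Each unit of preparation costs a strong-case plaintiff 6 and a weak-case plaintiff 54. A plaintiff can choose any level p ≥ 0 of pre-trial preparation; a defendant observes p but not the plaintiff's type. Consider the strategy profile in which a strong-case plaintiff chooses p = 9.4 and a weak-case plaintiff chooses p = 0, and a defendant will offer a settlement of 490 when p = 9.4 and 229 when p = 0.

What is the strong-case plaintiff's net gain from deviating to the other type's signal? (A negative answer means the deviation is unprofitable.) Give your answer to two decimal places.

Playing p = 9.4 the strong-case plaintiff receives 490 − 6 × 9.4 = 433.6.
Deviating to p = 0 yields 229 instead.
Gain from deviating: 229 − 433.6 = -204.60.
The gain is negative, so the strong-case type's incentive-compatibility constraint is satisfied.

-204.60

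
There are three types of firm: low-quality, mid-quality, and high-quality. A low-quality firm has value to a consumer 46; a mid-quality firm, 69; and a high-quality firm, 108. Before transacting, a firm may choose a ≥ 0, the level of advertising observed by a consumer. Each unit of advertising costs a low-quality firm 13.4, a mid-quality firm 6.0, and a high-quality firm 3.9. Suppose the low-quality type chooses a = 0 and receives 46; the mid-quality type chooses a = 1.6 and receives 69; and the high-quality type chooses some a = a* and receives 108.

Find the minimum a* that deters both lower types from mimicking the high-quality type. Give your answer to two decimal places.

8.10

Low-quality type (on-path payoff 46) won't mimic when 46 ≥ 108 − 13.4·a*, i.e. a* ≥ 4.63.
Mid-quality type (on-path payoff 69 − 6.0×1.6 = 59.4) won't mimic when 59.4 ≥ 108 − 6.0·a*, i.e. a* ≥ 8.10.
Both must hold, so a* = max(4.63, 8.10) = 8.10. The mid-quality type's constraint binds.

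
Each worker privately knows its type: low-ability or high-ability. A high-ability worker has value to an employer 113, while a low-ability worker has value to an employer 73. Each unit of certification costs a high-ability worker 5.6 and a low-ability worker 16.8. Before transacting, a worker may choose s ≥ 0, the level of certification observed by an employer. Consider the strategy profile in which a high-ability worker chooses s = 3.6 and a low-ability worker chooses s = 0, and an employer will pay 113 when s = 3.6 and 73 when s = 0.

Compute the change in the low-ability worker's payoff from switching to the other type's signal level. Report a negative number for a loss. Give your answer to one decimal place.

-20.5

Playing s = 0 the low-ability worker receives 73.
Deviating to s = 3.6 brings payment 113 at cost 16.8 × 3.6 = 60.48, netting 52.52.
Gain from deviating: 52.52 − 73 = -20.48, i.e. -20.5 to one decimal place.
The gain is negative, so the low-ability type's incentive-compatibility constraint is satisfied.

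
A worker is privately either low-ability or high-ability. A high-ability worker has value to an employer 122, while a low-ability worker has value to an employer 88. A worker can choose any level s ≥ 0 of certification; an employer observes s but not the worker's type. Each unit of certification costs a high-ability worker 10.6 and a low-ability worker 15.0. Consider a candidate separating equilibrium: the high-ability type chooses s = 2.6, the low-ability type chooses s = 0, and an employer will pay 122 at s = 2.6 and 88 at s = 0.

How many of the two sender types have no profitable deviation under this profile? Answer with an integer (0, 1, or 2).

2

Low-ability type: stay at 0 → 88; mimic → 122 − 15.0 × 2.6 = 83. IC holds (88 ≥ 83).
High-ability type: signal → 122 − 10.6 × 2.6 = 94.44; deviate to 0 → 88. IC holds (94.44 ≥ 88).
2 of 2 constraints hold, so this is a separating equilibrium.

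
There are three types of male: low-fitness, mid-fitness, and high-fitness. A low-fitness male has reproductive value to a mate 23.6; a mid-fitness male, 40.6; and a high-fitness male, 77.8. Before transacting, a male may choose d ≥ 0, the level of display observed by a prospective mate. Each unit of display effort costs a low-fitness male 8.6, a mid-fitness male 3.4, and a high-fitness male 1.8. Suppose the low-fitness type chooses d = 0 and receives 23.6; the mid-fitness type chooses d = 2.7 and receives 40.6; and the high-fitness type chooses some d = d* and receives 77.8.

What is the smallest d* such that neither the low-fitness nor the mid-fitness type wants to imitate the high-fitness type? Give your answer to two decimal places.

13.64

Low-fitness type (on-path payoff 23.6) won't mimic when 23.6 ≥ 77.8 − 8.6·d*, i.e. d* ≥ 6.30.
Mid-fitness type (on-path payoff 40.6 − 3.4×2.7 = 31.42) won't mimic when 31.42 ≥ 77.8 − 3.4·d*, i.e. d* ≥ 13.64.
Both must hold, so d* = max(6.30, 13.64) = 13.64. The mid-fitness type's constraint binds.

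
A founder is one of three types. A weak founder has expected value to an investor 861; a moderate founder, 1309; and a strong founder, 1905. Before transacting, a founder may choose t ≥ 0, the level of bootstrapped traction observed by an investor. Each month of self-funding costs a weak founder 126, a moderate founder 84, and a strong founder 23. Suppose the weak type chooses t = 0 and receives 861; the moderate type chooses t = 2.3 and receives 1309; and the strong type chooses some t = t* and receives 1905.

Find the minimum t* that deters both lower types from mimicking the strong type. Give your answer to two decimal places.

9.40

Moderate type (on-path payoff 1309 − 84×2.3 = 1115.8) won't mimic when 1115.8 ≥ 1905 − 84·t*, i.e. t* ≥ 9.40.
Weak type (on-path payoff 861) won't mimic when 861 ≥ 1905 − 126·t*, i.e. t* ≥ 8.29.
Both must hold, so t* = max(8.29, 9.40) = 9.40. The moderate type's constraint binds.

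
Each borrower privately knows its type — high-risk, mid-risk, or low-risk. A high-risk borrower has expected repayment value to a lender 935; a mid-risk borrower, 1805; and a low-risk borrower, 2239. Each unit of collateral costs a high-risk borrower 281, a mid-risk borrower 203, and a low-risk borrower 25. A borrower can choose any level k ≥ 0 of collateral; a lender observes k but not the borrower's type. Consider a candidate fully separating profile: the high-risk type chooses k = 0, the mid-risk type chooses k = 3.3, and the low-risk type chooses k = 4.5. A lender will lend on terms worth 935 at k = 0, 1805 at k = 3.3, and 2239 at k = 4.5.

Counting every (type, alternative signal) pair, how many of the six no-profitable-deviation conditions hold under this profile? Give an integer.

Mid-risk (own payoff 1805 − 203×3.3 = 1135.1): to k=0 gives 935 → no gain ✓; to k=4.5 gives 2239 − 203×4.5 = 1325.5 → profitable ✗.
High-risk (own payoff 935): to k=3.3 gives 1805 − 281×3.3 = 877.7 → no gain ✓; to k=4.5 gives 2239 − 281×4.5 = 974.5 → profitable ✗.
Low-risk (own payoff 2239 − 25×4.5 = 2126.5): to k=0 gives 935 → no gain ✓; to k=3.3 gives 1805 − 25×3.3 = 1722.5 → no gain ✓.
4 of the 6 constraints hold; not an equilibrium.

4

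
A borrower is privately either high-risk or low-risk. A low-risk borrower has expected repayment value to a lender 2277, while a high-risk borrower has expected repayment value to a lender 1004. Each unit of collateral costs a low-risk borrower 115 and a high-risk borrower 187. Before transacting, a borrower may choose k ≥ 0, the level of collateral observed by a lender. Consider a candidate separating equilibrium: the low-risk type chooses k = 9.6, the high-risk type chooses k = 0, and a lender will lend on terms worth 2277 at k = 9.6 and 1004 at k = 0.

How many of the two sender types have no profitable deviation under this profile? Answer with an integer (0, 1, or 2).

2

Low-risk type: signal → 2277 − 115 × 9.6 = 1173; deviate to 0 → 1004. IC holds (1173 ≥ 1004).
High-risk type: stay at 0 → 1004; mimic → 2277 − 187 × 9.6 = 481.8. IC holds (1004 ≥ 481.8).
2 of 2 constraints hold, so this is a separating equilibrium.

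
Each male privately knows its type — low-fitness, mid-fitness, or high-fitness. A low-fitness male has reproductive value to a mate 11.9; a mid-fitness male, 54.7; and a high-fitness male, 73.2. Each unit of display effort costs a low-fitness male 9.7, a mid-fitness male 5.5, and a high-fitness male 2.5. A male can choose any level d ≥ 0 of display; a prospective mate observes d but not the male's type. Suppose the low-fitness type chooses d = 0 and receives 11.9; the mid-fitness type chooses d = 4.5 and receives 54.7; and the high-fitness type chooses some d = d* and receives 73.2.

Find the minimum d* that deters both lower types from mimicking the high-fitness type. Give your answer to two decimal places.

7.86

Low-fitness type (on-path payoff 11.9) won't mimic when 11.9 ≥ 73.2 − 9.7·d*, i.e. d* ≥ 6.32.
Mid-fitness type (on-path payoff 54.7 − 5.5×4.5 = 29.95) won't mimic when 29.95 ≥ 73.2 − 5.5·d*, i.e. d* ≥ 7.86.
Both must hold, so d* = max(6.32, 7.86) = 7.86. The mid-fitness type's constraint binds.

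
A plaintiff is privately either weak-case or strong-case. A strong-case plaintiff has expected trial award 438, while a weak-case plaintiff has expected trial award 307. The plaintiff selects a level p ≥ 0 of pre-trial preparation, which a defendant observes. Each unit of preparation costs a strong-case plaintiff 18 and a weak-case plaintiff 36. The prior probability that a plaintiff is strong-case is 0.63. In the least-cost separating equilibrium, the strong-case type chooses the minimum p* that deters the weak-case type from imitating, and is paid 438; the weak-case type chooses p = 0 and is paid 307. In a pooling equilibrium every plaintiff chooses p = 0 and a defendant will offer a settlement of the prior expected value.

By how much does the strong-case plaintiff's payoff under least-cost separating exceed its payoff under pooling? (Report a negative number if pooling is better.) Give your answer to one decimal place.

Least-cost separating signal: p* solves 307 = 438 − 36·p*, so p* = (438 − 307)/36 ≈ 3.6389.
Strong-case type's separating payoff: 438 − 18 × p* = 438 − 18 × (438 − 307)/36 = 438 − 2358/36 = 372.5.
Pooling payoff: 0.63 × 438 + 0.37 × 307 = 389.53.
Difference: 372.5 − 389.53 = -17.03, i.e. -17.0 to one decimal place.
The strong-case type would prefer the pooling outcome.

-17.0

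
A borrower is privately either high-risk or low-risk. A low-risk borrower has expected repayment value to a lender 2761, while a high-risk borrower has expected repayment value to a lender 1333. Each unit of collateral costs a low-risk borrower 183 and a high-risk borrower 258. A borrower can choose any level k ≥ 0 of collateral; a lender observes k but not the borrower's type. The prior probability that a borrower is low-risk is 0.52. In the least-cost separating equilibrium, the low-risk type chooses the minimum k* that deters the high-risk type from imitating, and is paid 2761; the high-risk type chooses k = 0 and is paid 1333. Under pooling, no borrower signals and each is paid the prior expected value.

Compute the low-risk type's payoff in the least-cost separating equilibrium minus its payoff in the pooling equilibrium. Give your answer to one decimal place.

Least-cost separating signal: k* solves 1333 = 2761 − 258·k*, so k* = (2761 − 1333)/258 ≈ 5.5349.
Low-risk type's separating payoff: 2761 − 183 × k* = 2761 − 183 × (2761 − 1333)/258 = 2761 − 261324/258 ≈ 1748.116.
Pooling payoff: 0.52 × 2761 + 0.48 × 1333 = 2075.56.
Difference: 1748.116 − 2075.56 = -327.444, i.e. -327.4 to one decimal place.
The low-risk type would prefer the pooling outcome.

-327.4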